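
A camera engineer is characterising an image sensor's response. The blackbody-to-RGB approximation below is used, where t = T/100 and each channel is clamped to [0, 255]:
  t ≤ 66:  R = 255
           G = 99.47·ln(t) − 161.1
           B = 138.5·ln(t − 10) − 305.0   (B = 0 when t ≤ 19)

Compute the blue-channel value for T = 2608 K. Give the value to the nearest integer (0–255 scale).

80

t = 2608/100 = 26.08; the t ≤ 66 branch applies.
B = 138.5·ln(26.08 − 10) − 305.0 = 138.5·ln 16.08 − 305.0 = 138.5·2.7776 − 305.0 = 79.694.
Rounded: 80.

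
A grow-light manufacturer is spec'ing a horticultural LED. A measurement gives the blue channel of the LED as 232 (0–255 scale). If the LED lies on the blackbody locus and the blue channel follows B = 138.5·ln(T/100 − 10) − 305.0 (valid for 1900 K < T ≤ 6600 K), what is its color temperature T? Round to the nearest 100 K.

ln(t − 10) = (232 + 305.0) / 138.5 = 3.8773.
t − 10 = e^3.8773 = 48.292, so t = 58.292.
T = 100·t = 5829 K → 5800 K to the nearest 100 K.

5800 K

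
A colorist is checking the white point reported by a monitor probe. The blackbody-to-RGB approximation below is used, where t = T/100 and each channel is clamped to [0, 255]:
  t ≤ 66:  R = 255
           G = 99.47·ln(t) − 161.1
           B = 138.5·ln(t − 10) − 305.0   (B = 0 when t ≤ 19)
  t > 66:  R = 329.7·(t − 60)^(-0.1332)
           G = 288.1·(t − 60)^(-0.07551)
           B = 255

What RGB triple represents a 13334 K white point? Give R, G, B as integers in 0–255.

R=186, G=208, B=255

t = 13334/100 = 133.34; the t > 66 branch applies.
R = 329.7·(133.34 − 60)^(-0.1332) = 329.7·73.34^(-0.1332) = 329.7·0.56433 = 186.061.
G = 288.1·(133.34 − 60)^(-0.07551) = 288.1·73.34^(-0.07551) = 288.1·0.72302 = 208.301.
B = 255 by definition for t > 66.
Rounded: (186, 208, 255).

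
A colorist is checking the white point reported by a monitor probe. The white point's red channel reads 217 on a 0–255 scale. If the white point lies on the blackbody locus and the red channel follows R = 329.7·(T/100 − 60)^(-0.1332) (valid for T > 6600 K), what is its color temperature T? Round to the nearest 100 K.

8300 K

(t − 60)^(-0.1332) = 217/329.7 = 0.65817.
t − 60 = 0.65817^(1/-0.1332) = 0.65817^(-7.508) = 23.110, so t = 83.110.
T = 100·t = 8311 K → 8300 K to the nearest 100 K.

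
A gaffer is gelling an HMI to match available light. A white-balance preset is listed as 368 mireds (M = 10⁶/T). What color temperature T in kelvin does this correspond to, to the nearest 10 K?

2720 K

T = 10⁶ / 368 = 2717.39 K → 2720 K.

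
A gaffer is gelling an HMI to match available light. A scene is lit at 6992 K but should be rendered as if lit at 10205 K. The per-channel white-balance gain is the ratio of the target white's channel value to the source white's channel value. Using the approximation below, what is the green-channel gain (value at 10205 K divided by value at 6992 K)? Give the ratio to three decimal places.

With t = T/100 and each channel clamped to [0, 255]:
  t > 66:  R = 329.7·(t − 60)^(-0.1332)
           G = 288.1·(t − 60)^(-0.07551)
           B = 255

0.897

At 6992 K (t = 69.92):
  G = 288.1·(69.92 − 60)^(-0.07551) = 288.1·9.92^(-0.07551) = 288.1·0.84092 = 242.268.
At 10205 K (t = 102.05):
  G = 288.1·(102.05 − 60)^(-0.07551) = 288.1·42.05^(-0.07551) = 288.1·0.75403 = 217.236.
Gain = 217.236 / 242.268 = 0.8967 → 0.897.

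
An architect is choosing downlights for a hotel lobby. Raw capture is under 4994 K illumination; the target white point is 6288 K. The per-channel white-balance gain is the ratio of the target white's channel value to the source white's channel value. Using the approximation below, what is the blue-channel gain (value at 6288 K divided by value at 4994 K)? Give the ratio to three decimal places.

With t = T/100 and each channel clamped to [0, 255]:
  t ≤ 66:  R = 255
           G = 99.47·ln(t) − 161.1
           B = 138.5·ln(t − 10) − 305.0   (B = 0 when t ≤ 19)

1.189

At 4994 K (t = 49.94):
  B = 138.5·ln(49.94 − 10) − 305.0 = 138.5·ln 39.94 − 305.0 = 138.5·3.6874 − 305.0 = 205.702.
At 6288 K (t = 62.88):
  B = 138.5·ln(62.88 − 10) − 305.0 = 138.5·ln 52.88 − 305.0 = 138.5·3.9680 − 305.0 = 244.571.
Gain = 244.571 / 205.702 = 1.1890 → 1.189.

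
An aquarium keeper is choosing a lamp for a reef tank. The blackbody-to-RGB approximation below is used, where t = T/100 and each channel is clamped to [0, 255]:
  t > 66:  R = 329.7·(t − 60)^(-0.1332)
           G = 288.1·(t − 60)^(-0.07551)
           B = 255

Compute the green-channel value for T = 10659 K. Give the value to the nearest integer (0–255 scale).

t = 10659/100 = 106.59; the t > 66 branch applies.
G = 288.1·(106.59 − 60)^(-0.07551) = 288.1·46.59^(-0.07551) = 288.1·0.74822 = 215.561.
Rounded: 216.

216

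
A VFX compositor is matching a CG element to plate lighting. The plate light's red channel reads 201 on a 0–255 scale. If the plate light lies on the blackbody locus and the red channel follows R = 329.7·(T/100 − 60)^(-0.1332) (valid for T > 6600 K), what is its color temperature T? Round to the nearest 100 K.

(t − 60)^(-0.1332) = 201/329.7 = 0.60965.
t − 60 = 0.60965^(1/-0.1332) = 0.60965^(-7.508) = 41.071, so t = 101.071.
T = 100·t = 10107 K → 10100 K to the nearest 100 K.

10100 K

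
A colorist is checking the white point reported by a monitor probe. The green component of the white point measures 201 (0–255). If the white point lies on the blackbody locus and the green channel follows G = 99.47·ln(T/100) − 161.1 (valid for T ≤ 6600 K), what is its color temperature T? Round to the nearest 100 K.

3800 K

ln t = (201 + 161.1) / 99.47 = 3.6403.
t = e^3.6403 = 38.103.
T = 100·t = 3810 K → 3800 K to the nearest 100 K.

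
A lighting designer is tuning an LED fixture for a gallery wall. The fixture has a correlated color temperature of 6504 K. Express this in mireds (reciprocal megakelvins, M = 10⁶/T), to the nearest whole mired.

M = 10⁶ / 6504 = 153.752 → 154 mireds.

154 mireds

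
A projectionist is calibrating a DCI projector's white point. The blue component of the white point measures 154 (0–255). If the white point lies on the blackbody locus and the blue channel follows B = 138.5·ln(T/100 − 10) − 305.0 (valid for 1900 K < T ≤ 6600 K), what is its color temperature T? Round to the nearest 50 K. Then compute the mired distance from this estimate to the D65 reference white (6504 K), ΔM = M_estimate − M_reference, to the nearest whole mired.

ln(t − 10) = (154 + 305.0) / 138.5 = 3.3141.
t − 10 = e^3.3141 = 27.497, so t = 37.497.
T = 100·t = 3750 K → 3750 K to the nearest 50 K.
M_estimate = 10⁶/3750 = 266.67; M_reference = 10⁶/6504 = 153.75.
ΔM = 266.67 − 153.75 = 112.92 → +113 mireds.

+113 mireds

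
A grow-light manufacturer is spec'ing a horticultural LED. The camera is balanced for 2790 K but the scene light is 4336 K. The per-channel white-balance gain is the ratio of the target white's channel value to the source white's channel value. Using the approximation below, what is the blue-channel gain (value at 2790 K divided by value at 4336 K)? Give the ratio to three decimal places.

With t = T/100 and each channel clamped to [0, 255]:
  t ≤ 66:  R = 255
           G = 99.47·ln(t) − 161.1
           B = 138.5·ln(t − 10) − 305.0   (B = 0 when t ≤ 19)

0.523

At 4336 K (t = 43.36):
  B = 138.5·ln(43.36 − 10) − 305.0 = 138.5·ln 33.36 − 305.0 = 138.5·3.5074 − 305.0 = 180.769.
At 2790 K (t = 27.9):
  B = 138.5·ln(27.9 − 10) − 305.0 = 138.5·ln 17.9 − 305.0 = 138.5·2.8848 − 305.0 = 94.545.
Gain = 94.545 / 180.769 = 0.5230 → 0.523.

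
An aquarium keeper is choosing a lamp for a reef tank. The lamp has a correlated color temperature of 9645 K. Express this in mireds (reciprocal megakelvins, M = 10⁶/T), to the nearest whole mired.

104 mireds

M = 10⁶ / 9645 = 103.681 → 104 mireds.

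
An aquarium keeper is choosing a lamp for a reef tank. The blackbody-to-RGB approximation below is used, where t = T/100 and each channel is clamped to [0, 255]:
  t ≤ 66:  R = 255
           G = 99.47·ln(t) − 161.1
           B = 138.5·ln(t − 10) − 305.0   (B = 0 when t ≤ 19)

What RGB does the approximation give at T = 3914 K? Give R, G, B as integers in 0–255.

t = 3914/100 = 39.14; the t ≤ 66 branch applies.
R = 255 by definition for t ≤ 66.
G = 99.47·ln 39.14 − 161.1 = 99.47·3.6671 − 161.1 = 203.671.
B = 138.5·ln(39.14 − 10) − 305.0 = 138.5·ln 29.14 − 305.0 = 138.5·3.3721 − 305.0 = 162.037.
Rounded: (255, 204, 162).

R=255, G=204, B=162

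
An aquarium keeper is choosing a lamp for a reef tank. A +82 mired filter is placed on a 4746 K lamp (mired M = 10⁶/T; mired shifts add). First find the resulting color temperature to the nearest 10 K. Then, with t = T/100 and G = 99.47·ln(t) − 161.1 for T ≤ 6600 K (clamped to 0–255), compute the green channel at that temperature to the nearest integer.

M_in = 10⁶/4746 = 210.70; M_out = 210.70 + (+82) = 292.70.
T_out = 10⁶/292.70 = 3416.4 K → 3420 K; t = 34.2.
G = 99.47·ln 34.2 − 161.1 = 99.47·3.5322 − 161.1 = 190.250.
Rounded: 190.

190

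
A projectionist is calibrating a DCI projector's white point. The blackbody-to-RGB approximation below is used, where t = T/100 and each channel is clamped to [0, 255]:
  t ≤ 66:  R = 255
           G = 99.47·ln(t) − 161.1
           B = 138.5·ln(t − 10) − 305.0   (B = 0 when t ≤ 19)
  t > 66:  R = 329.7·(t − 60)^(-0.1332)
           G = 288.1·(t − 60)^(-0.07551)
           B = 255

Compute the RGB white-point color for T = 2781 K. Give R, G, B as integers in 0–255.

R=255, G=170, B=94

t = 2781/100 = 27.81; the t ≤ 66 branch applies.
R = 255 by definition for t ≤ 66.
G = 99.47·ln 27.81 − 161.1 = 99.47·3.3254 − 161.1 = 169.677.
B = 138.5·ln(27.81 − 10) − 305.0 = 138.5·ln 17.81 − 305.0 = 138.5·2.8798 − 305.0 = 93.847.
Rounded: (255, 170, 94).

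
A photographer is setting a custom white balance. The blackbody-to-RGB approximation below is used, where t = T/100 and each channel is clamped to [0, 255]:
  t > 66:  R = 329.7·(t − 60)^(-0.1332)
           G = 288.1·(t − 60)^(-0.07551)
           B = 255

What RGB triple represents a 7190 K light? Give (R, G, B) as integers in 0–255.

t = 7190/100 = 71.9; the t > 66 branch applies.
R = 329.7·(71.9 − 60)^(-0.1332) = 329.7·11.9^(-0.1332) = 329.7·0.71901 = 237.059.
G = 288.1·(71.9 − 60)^(-0.07551) = 288.1·11.9^(-0.07551) = 288.1·0.82944 = 238.962.
B = 255 by definition for t > 66.
Rounded: (237, 239, 255).

(237, 239, 255)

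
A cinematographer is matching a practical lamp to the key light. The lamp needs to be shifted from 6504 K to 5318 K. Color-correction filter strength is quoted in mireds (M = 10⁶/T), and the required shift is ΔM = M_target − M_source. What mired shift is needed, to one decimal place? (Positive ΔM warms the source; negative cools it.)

+34.3 mireds

M_source = 10⁶/6504 = 153.752; M_target = 10⁶/5318 = 188.041.
ΔM = 188.041 − 153.752 = 34.289 → +34.3 mireds, a warming shift.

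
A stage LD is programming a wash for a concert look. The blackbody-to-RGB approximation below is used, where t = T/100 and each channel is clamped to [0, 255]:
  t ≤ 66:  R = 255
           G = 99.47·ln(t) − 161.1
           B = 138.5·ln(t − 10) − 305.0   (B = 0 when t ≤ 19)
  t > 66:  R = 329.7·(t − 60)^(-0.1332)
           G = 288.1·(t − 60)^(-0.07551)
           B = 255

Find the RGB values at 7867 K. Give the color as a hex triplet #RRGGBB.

#DFE7FF

t = 7867/100 = 78.67; the t > 66 branch applies.
R = 329.7·(78.67 − 60)^(-0.1332) = 329.7·18.67^(-0.1332) = 329.7·0.67715 = 223.256.
G = 288.1·(78.67 − 60)^(-0.07551) = 288.1·18.67^(-0.07551) = 288.1·0.80171 = 230.972.
B = 255 by definition for t > 66.
Rounded: (223, 231, 255).
In hex: #DFE7FF.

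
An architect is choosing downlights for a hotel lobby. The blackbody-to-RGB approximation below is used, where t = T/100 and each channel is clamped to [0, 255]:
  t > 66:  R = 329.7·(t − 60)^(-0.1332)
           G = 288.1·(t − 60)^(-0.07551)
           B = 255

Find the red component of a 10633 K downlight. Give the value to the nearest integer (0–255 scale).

198

t = 10633/100 = 106.33; the t > 66 branch applies.
R = 329.7·(106.33 − 60)^(-0.1332) = 329.7·46.33^(-0.1332) = 329.7·0.59994 = 197.800.
Rounded: 198.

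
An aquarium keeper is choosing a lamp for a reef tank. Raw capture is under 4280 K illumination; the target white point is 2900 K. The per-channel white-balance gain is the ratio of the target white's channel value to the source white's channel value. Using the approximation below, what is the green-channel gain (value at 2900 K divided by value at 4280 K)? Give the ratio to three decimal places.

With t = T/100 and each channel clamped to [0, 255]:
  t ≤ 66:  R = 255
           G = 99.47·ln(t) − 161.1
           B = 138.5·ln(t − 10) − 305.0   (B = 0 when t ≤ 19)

0.818

At 4280 K (t = 42.8):
  G = 99.47·ln 42.8 − 161.1 = 99.47·3.7565 − 161.1 = 212.563.
At 2900 K (t = 29):
  G = 99.47·ln 29 − 161.1 = 99.47·3.3673 − 161.1 = 173.845.
Gain = 173.845 / 212.563 = 0.8179 → 0.818.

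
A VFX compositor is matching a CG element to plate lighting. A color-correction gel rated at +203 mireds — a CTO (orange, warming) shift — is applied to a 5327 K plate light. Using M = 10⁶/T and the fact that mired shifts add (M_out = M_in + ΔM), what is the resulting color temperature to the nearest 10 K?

2560 K

M_in = 10⁶/5327 = 187.72 mireds.
M_out = 187.72 + (+203) = 390.72 mireds.
T_out = 10⁶/390.72 = 2559.4 K → 2560 K.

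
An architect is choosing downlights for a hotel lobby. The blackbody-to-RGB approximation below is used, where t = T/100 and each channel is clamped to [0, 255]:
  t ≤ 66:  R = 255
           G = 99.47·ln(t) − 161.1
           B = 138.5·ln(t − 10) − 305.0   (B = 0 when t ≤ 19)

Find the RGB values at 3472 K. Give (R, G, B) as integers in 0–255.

t = 3472/100 = 34.72; the t ≤ 66 branch applies.
R = 255 by definition for t ≤ 66.
G = 99.47·ln 34.72 − 161.1 = 99.47·3.5473 − 161.1 = 191.752.
B = 138.5·ln(34.72 − 10) − 305.0 = 138.5·ln 24.72 − 305.0 = 138.5·3.2076 − 305.0 = 139.254.
Rounded: (255, 192, 139).

(255, 192, 139)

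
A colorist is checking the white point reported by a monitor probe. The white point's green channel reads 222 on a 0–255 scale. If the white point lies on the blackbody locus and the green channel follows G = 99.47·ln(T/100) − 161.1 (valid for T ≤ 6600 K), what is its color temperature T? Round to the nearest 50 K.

ln t = (222 + 161.1) / 99.47 = 3.8514.
t = e^3.8514 = 47.059.
T = 100·t = 4706 K → 4700 K to the nearest 50 K.

4700 K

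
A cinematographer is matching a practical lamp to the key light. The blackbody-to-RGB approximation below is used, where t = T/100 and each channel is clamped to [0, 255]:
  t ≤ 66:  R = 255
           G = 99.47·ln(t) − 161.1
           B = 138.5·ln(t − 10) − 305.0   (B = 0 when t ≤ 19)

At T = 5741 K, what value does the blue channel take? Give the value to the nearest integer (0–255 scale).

229

t = 5741/100 = 57.41; the t ≤ 66 branch applies.
B = 138.5·ln(57.41 − 10) − 305.0 = 138.5·ln 47.41 − 305.0 = 138.5·3.8588 − 305.0 = 229.448.
Rounded: 229.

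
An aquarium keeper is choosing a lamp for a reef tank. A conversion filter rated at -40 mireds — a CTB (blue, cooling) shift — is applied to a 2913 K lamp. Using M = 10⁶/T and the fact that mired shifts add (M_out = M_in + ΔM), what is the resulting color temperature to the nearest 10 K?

M_in = 10⁶/2913 = 343.29 mireds.
M_out = 343.29 + (-40) = 303.29 mireds.
T_out = 10⁶/303.29 = 3297.2 K → 3300 K.

3300 K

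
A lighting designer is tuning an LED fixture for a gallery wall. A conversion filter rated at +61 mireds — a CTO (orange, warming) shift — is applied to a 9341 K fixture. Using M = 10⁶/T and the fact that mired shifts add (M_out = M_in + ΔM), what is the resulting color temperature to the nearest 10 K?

5950 K

M_in = 10⁶/9341 = 107.05 mireds.
M_out = 107.05 + (+61) = 168.05 mireds.
T_out = 10⁶/168.05 = 5950.4 K → 5950 K.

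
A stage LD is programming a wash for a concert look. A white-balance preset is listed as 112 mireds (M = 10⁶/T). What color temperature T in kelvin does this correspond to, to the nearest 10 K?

8930 K

T = 10⁶ / 112 = 8928.57 K → 8930 K.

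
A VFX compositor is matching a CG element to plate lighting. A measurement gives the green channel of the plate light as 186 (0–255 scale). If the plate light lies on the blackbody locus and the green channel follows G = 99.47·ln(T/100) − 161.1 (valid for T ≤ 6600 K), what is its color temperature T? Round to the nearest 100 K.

ln t = (186 + 161.1) / 99.47 = 3.4895.
t = e^3.4895 = 32.769.
T = 100·t = 3277 K → 3300 K to the nearest 100 K.

3300 K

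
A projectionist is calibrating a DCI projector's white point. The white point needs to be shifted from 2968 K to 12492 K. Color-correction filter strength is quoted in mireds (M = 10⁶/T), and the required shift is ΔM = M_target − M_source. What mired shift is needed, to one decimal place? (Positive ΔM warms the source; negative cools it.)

M_source = 10⁶/2968 = 336.927; M_target = 10⁶/12492 = 80.051.
ΔM = 80.051 − 336.927 = -256.876 → -256.9 mireds, a cooling shift.

-256.9 mireds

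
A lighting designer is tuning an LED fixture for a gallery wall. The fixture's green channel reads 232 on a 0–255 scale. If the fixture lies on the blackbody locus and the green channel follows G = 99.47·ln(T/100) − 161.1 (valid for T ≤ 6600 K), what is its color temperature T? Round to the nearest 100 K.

ln t = (232 + 161.1) / 99.47 = 3.9519.
t = e^3.9519 = 52.036.
T = 100·t = 5204 K → 5200 K to the nearest 100 K.

5200 K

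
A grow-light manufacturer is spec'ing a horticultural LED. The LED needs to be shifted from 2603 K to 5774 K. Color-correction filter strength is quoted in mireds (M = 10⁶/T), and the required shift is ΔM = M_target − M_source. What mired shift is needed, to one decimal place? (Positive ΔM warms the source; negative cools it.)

-211.0 mireds

M_source = 10⁶/2603 = 384.172; M_target = 10⁶/5774 = 173.190.
ΔM = 173.190 − 384.172 = -210.982 → -211.0 mireds, a cooling shift.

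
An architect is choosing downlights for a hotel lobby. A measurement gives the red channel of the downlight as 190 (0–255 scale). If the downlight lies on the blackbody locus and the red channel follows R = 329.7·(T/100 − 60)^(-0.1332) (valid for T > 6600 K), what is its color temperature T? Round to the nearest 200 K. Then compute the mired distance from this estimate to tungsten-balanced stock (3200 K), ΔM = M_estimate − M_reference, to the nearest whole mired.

-231 mireds

(t − 60)^(-0.1332) = 190/329.7 = 0.57628.
t − 60 = 0.57628^(1/-0.1332) = 0.57628^(-7.508) = 62.667, so t = 122.667.
T = 100·t = 12267 K → 12200 K to the nearest 200 K.
M_estimate = 10⁶/12200 = 81.97; M_reference = 10⁶/3200 = 312.50.
ΔM = 81.97 − 312.50 = -230.53 → -231 mireds.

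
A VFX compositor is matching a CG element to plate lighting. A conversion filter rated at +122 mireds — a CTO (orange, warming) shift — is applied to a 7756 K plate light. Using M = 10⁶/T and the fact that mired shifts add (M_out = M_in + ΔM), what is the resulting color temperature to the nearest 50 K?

4000 K

M_in = 10⁶/7756 = 128.93 mireds.
M_out = 128.93 + (+122) = 250.93 mireds.
T_out = 10⁶/250.93 = 3985.1 K → 4000 K.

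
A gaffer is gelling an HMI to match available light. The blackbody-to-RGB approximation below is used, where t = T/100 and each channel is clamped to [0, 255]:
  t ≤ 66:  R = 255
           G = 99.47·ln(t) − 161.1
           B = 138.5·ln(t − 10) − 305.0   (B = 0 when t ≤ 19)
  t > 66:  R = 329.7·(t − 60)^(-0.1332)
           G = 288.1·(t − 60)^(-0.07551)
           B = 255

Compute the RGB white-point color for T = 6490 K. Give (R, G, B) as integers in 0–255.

(255, 254, 250)

t = 6490/100 = 64.9; the t ≤ 66 branch applies.
R = 255 by definition for t ≤ 66.
G = 99.47·ln 64.9 − 161.1 = 99.47·4.1728 − 161.1 = 253.973.
B = 138.5·ln(64.9 − 10) − 305.0 = 138.5·ln 54.9 − 305.0 = 138.5·4.0055 − 305.0 = 249.764.
Rounded: (255, 254, 250).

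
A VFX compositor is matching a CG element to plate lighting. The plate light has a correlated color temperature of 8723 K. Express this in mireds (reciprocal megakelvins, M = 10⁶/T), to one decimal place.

114.6 mireds

M = 10⁶ / 8723 = 114.639 → 114.6 mireds.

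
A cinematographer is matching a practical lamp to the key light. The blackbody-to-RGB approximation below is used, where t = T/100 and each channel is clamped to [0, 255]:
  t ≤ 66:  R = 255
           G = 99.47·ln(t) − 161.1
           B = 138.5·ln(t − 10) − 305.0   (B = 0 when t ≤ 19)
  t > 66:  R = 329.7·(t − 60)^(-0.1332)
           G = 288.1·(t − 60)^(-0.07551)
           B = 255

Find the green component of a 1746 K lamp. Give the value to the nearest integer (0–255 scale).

123

t = 1746/100 = 17.46; the t ≤ 66 branch applies.
G = 99.47·ln 17.46 − 161.1 = 99.47·2.8599 − 161.1 = 123.376.
Rounded: 123.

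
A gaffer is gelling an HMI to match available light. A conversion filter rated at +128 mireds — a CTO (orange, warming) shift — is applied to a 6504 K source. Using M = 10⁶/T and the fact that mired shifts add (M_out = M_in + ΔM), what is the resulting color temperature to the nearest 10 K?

M_in = 10⁶/6504 = 153.75 mireds.
M_out = 153.75 + (+128) = 281.75 mireds.
T_out = 10⁶/281.75 = 3549.2 K → 3550 K.

3550 K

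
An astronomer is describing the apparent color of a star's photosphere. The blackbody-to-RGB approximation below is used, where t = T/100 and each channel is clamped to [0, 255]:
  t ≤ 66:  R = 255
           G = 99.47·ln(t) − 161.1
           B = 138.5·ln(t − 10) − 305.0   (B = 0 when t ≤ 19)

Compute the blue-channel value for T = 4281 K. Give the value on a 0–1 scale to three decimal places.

t = 4281/100 = 42.81; the t ≤ 66 branch applies.
B = 138.5·ln(42.81 − 10) − 305.0 = 138.5·ln 32.81 − 305.0 = 138.5·3.4907 − 305.0 = 178.467.
On a 0–1 scale: 178.467/255 = 0.6999 → 0.700.

0.700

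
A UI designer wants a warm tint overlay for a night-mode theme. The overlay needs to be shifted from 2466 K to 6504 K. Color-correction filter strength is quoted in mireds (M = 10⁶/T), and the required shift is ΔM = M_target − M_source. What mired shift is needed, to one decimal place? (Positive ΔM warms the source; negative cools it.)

M_source = 10⁶/2466 = 405.515; M_target = 10⁶/6504 = 153.752.
ΔM = 153.752 − 405.515 = -251.763 → -251.8 mireds, a cooling shift.

-251.8 mireds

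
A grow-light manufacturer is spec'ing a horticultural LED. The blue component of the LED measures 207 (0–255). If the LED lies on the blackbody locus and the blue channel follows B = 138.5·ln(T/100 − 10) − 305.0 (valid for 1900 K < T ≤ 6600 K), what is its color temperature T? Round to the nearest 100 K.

5000 K

ln(t − 10) = (207 + 305.0) / 138.5 = 3.6968.
t − 10 = e^3.6968 = 40.316, so t = 50.316.
T = 100·t = 5032 K → 5000 K to the nearest 100 K.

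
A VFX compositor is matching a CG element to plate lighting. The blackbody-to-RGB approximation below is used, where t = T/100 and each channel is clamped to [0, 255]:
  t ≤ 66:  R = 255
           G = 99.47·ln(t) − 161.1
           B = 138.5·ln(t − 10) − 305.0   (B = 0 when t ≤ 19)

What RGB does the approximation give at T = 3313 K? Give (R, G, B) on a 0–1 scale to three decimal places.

t = 3313/100 = 33.13; the t ≤ 66 branch applies.
R = 255 by definition for t ≤ 66.
G = 99.47·ln 33.13 − 161.1 = 99.47·3.5004 − 161.1 = 187.089.
B = 138.5·ln(33.13 − 10) − 305.0 = 138.5·ln 23.13 − 305.0 = 138.5·3.1411 − 305.0 = 130.047.
Dividing each by 255: (1.0000, 0.7337, 0.5100) → (1.000, 0.734, 0.510).

(1.000, 0.734, 0.510)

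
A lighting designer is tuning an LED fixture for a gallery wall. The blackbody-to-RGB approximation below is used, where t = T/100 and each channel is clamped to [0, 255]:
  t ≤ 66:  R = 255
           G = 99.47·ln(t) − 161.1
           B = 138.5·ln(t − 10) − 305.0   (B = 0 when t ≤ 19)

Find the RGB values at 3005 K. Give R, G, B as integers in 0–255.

R=255, G=177, B=110

t = 3005/100 = 30.05; the t ≤ 66 branch applies.
R = 255 by definition for t ≤ 66.
G = 99.47·ln 30.05 − 161.1 = 99.47·3.4029 − 161.1 = 177.383.
B = 138.5·ln(30.05 − 10) − 305.0 = 138.5·ln 20.05 − 305.0 = 138.5·2.9982 − 305.0 = 110.255.
Rounded: (255, 177, 110).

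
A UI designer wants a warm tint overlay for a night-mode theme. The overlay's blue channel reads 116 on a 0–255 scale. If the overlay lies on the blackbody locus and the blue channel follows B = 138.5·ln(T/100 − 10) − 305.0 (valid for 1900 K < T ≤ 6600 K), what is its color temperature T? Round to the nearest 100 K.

ln(t − 10) = (116 + 305.0) / 138.5 = 3.0397.
t − 10 = e^3.0397 = 20.899, so t = 30.899.
T = 100·t = 3090 K → 3100 K to the nearest 100 K.

3100 K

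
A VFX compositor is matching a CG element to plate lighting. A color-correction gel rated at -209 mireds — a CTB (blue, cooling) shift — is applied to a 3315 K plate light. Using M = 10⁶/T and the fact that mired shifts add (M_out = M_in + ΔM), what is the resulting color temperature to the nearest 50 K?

10800 K

M_in = 10⁶/3315 = 301.66 mireds.
M_out = 301.66 + (-209) = 92.66 mireds.
T_out = 10⁶/92.66 = 10792.2 K → 10800 K.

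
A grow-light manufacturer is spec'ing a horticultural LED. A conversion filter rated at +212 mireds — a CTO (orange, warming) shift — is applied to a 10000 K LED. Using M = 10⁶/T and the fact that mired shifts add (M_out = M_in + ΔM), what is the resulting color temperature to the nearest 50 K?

M_in = 10⁶/10000 = 100.00 mireds.
M_out = 100.00 + (+212) = 312.00 mireds.
T_out = 10⁶/312.00 = 3205.1 K → 3200 K.

3200 K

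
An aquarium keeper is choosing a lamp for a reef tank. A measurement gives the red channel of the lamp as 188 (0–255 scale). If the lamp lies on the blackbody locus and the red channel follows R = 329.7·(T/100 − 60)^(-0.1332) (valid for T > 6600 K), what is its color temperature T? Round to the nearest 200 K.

(t − 60)^(-0.1332) = 188/329.7 = 0.57022.
t − 60 = 0.57022^(1/-0.1332) = 0.57022^(-7.508) = 67.848, so t = 127.848.
T = 100·t = 12785 K → 12800 K to the nearest 200 K.

12800 K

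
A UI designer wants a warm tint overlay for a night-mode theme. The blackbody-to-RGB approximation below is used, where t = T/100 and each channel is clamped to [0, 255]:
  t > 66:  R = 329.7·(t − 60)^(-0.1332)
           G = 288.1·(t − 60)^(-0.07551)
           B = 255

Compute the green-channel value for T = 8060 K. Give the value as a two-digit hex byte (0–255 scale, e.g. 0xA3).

0xE5

t = 8060/100 = 80.6; the t > 66 branch applies.
G = 288.1·(80.6 − 60)^(-0.07551) = 288.1·20.6^(-0.07551) = 288.1·0.79577 = 229.263.
Rounded: 229; in hex, 0xE5.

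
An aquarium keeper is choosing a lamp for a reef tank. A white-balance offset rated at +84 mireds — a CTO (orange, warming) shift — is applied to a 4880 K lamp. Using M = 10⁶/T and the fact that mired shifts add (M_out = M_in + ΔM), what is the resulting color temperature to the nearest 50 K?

M_in = 10⁶/4880 = 204.92 mireds.
M_out = 204.92 + (+84) = 288.92 mireds.
T_out = 10⁶/288.92 = 3461.2 K → 3450 K.

3450 K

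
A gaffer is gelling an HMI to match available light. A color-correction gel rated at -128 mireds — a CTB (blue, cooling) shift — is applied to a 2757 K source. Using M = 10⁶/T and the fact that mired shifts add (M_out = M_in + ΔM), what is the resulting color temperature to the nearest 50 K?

M_in = 10⁶/2757 = 362.71 mireds.
M_out = 362.71 + (-128) = 234.71 mireds.
T_out = 10⁶/234.71 = 4260.5 K → 4250 K.

4250 K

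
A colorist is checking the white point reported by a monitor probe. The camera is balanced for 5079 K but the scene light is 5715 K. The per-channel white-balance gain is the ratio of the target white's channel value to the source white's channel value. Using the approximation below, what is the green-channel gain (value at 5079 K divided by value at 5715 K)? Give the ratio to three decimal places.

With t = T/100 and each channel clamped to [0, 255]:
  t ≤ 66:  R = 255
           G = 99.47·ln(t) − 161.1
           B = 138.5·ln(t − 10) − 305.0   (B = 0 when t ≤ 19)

0.951

At 5715 K (t = 57.15):
  G = 99.47·ln 57.15 − 161.1 = 99.47·4.0457 − 161.1 = 241.324.
At 5079 K (t = 50.79):
  G = 99.47·ln 50.79 − 161.1 = 99.47·3.9277 − 161.1 = 229.588.
Gain = 229.588 / 241.324 = 0.9514 → 0.951.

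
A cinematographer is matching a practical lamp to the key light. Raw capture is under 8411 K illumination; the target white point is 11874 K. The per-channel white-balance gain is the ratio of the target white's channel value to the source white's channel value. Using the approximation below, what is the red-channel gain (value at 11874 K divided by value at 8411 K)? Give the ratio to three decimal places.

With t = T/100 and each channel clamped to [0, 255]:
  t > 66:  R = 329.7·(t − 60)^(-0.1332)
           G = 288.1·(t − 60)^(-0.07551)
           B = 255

0.888

At 8411 K (t = 84.11):
  R = 329.7·(84.11 − 60)^(-0.1332) = 329.7·24.11^(-0.1332) = 329.7·0.65447 = 215.780.
At 11874 K (t = 118.74):
  R = 329.7·(118.74 − 60)^(-0.1332) = 329.7·58.74^(-0.1332) = 329.7·0.58127 = 191.645.
Gain = 191.645 / 215.780 = 0.8882 → 0.888.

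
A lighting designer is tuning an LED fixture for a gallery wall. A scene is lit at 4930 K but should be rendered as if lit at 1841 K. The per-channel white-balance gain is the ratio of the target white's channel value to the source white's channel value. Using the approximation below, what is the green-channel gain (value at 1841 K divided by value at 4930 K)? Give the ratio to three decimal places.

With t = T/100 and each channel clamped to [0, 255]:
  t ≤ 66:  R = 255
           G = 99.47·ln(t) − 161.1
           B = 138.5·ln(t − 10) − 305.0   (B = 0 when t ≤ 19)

At 4930 K (t = 49.3):
  G = 99.47·ln 49.3 − 161.1 = 99.47·3.8979 − 161.1 = 226.627.
At 1841 K (t = 18.41):
  G = 99.47·ln 18.41 − 161.1 = 99.47·2.9129 − 161.1 = 128.646.
Gain = 128.646 / 226.627 = 0.5677 → 0.568.

0.568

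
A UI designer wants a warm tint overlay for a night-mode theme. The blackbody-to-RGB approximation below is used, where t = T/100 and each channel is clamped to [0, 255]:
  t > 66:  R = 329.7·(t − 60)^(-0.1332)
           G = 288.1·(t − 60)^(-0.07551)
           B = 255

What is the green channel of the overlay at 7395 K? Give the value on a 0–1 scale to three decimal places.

0.926

t = 7395/100 = 73.95; the t > 66 branch applies.
G = 288.1·(73.95 − 60)^(-0.07551) = 288.1·13.95^(-0.07551) = 288.1·0.81955 = 236.111.
On a 0–1 scale: 236.111/255 = 0.9259 → 0.926.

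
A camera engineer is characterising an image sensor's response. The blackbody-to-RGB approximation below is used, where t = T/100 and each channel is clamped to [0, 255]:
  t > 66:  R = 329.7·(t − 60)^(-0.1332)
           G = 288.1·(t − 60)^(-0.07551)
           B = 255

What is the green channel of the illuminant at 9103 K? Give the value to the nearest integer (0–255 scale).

t = 9103/100 = 91.03; the t > 66 branch applies.
G = 288.1·(91.03 − 60)^(-0.07551) = 288.1·31.03^(-0.07551) = 288.1·0.77153 = 222.279.
Rounded: 222.

222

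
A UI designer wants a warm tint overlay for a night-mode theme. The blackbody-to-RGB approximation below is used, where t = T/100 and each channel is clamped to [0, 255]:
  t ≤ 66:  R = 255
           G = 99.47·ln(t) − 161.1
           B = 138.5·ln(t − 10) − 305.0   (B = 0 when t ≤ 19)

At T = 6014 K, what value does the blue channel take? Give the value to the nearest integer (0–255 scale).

237

t = 6014/100 = 60.14; the t ≤ 66 branch applies.
B = 138.5·ln(60.14 − 10) − 305.0 = 138.5·ln 50.14 − 305.0 = 138.5·3.9148 − 305.0 = 237.202.
Rounded: 237.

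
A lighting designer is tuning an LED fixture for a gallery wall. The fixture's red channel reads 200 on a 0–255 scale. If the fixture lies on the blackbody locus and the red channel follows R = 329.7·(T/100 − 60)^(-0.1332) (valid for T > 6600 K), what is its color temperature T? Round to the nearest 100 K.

(t − 60)^(-0.1332) = 200/329.7 = 0.60661.
t − 60 = 0.60661^(1/-0.1332) = 0.60661^(-7.508) = 42.638, so t = 102.638.
T = 100·t = 10264 K → 10300 K to the nearest 100 K.

10300 K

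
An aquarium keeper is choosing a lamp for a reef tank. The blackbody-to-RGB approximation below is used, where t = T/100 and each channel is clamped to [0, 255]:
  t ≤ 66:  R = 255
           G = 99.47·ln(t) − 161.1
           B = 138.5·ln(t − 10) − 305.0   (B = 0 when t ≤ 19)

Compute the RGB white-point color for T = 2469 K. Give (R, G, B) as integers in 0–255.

t = 2469/100 = 24.69; the t ≤ 66 branch applies.
R = 255 by definition for t ≤ 66.
G = 99.47·ln 24.69 − 161.1 = 99.47·3.2064 − 161.1 = 157.840.
B = 138.5·ln(24.69 − 10) − 305.0 = 138.5·ln 14.69 − 305.0 = 138.5·2.6872 − 305.0 = 67.173.
Rounded: (255, 158, 67).

(255, 158, 67)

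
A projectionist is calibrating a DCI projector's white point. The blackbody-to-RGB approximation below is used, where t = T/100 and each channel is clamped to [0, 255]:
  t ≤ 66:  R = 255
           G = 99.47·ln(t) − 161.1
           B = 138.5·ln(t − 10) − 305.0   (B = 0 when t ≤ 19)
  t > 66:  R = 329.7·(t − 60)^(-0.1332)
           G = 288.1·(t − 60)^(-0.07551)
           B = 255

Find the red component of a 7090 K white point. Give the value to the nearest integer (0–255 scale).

t = 7090/100 = 70.9; the t > 66 branch applies.
R = 329.7·(70.9 − 60)^(-0.1332) = 329.7·10.9^(-0.1332) = 329.7·0.72747 = 239.847.
Rounded: 240.

240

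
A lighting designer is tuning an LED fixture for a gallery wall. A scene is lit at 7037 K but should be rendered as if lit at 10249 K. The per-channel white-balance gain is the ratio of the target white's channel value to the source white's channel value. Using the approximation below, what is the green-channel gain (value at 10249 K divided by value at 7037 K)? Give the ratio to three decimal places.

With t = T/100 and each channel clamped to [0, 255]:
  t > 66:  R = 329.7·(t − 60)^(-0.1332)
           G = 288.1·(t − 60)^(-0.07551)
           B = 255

0.899

At 7037 K (t = 70.37):
  G = 288.1·(70.37 − 60)^(-0.07551) = 288.1·10.37^(-0.07551) = 288.1·0.83811 = 241.458.
At 10249 K (t = 102.49):
  G = 288.1·(102.49 − 60)^(-0.07551) = 288.1·42.49^(-0.07551) = 288.1·0.75344 = 217.066.
Gain = 217.066 / 241.458 = 0.8990 → 0.899.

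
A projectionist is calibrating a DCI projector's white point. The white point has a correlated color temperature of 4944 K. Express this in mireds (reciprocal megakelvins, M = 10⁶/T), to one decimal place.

M = 10⁶ / 4944 = 202.265 → 202.3 mireds.

202.3 mireds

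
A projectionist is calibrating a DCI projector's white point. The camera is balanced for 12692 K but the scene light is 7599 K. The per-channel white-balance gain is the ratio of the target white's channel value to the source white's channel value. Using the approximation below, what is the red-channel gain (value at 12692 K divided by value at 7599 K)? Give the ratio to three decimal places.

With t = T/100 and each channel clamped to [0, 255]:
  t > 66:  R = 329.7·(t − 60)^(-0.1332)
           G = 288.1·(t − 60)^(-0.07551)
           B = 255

At 7599 K (t = 75.99):
  R = 329.7·(75.99 − 60)^(-0.1332) = 329.7·15.99^(-0.1332) = 329.7·0.69127 = 227.912.
At 12692 K (t = 126.92):
  R = 329.7·(126.92 − 60)^(-0.1332) = 329.7·66.92^(-0.1332) = 329.7·0.57126 = 188.345.
Gain = 188.345 / 227.912 = 0.8264 → 0.826.

0.826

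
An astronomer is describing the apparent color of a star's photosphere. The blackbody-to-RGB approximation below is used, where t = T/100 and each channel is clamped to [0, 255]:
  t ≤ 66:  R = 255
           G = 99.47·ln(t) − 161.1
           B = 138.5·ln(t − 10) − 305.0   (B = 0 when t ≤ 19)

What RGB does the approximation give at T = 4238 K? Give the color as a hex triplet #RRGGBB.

#FFD4B1

t = 4238/100 = 42.38; the t ≤ 66 branch applies.
R = 255 by definition for t ≤ 66.
G = 99.47·ln 42.38 − 161.1 = 99.47·3.7467 − 161.1 = 211.582.
B = 138.5·ln(42.38 − 10) − 305.0 = 138.5·ln 32.38 − 305.0 = 138.5·3.4775 − 305.0 = 176.639.
Rounded: (255, 212, 177).
In hex: #FFD4B1.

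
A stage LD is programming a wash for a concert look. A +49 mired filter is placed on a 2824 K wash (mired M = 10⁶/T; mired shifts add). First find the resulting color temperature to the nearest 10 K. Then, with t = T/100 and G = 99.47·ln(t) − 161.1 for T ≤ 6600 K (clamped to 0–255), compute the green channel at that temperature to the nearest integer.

M_in = 10⁶/2824 = 354.11; M_out = 354.11 + (+49) = 403.11.
T_out = 10⁶/403.11 = 2480.7 K → 2480 K; t = 24.8.
G = 99.47·ln 24.8 − 161.1 = 99.47·3.2108 − 161.1 = 158.283.
Rounded: 158.

158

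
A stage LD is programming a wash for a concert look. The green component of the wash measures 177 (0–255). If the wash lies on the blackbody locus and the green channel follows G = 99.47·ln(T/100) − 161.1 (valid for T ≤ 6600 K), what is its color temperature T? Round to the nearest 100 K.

3000 K

ln t = (177 + 161.1) / 99.47 = 3.3990.
t = e^3.3990 = 29.935.
T = 100·t = 2993 K → 3000 K to the nearest 100 K.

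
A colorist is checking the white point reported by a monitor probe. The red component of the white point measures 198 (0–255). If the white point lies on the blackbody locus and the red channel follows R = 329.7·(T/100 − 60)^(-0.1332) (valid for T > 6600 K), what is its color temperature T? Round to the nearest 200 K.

(t − 60)^(-0.1332) = 198/329.7 = 0.60055.
t − 60 = 0.60055^(1/-0.1332) = 0.60055^(-7.508) = 45.980, so t = 105.980.
T = 100·t = 10598 K → 10600 K to the nearest 200 K.

10600 K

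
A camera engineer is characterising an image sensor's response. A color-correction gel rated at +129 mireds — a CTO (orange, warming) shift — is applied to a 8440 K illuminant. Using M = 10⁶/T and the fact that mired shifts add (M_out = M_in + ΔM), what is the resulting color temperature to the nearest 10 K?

4040 K

M_in = 10⁶/8440 = 118.48 mireds.
M_out = 118.48 + (+129) = 247.48 mireds.
T_out = 10⁶/247.48 = 4040.7 K → 4040 K.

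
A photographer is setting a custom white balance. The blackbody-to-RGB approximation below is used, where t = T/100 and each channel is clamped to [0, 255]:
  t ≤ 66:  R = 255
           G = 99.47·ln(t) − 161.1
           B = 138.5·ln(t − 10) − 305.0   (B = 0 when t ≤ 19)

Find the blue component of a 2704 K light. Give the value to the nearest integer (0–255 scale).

t = 2704/100 = 27.04; the t ≤ 66 branch applies.
B = 138.5·ln(27.04 − 10) − 305.0 = 138.5·ln 17.04 − 305.0 = 138.5·2.8356 − 305.0 = 87.726.
Rounded: 88.

88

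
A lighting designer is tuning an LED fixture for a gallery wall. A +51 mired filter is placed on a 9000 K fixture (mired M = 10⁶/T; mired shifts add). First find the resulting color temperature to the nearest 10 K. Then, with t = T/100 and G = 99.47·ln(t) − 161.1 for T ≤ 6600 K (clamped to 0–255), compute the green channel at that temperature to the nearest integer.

249

M_in = 10⁶/9000 = 111.11; M_out = 111.11 + (+51) = 162.11.
T_out = 10⁶/162.11 = 6168.6 K → 6170 K; t = 61.7.
G = 99.47·ln 61.7 − 161.1 = 99.47·4.1223 − 161.1 = 248.944.
Rounded: 249.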